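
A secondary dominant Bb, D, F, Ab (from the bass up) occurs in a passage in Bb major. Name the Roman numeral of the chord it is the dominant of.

The chord is a dominant seventh chord on Bb.
A dominant resolves down a perfect fifth: Bb → Eb. In Bb major, Eb is scale degree 4, i.e. IV.

IV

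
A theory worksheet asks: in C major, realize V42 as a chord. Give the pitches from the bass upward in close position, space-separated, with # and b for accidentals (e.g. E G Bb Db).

The numeral's case and figure indicate a dominant seventh chord. In C major its root, scale degree 5, is G.
That chord is spelled G-B-D-F.
The figured bass 42 indicates third inversion, placing the seventh (F) in the bass: F-G-B-D.

F G B D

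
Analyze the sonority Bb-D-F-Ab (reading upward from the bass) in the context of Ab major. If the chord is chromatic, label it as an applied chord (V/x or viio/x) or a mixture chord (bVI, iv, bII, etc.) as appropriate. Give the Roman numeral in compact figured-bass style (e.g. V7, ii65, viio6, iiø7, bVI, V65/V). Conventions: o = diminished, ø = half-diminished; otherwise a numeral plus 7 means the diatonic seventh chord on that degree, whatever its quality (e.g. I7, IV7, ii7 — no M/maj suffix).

V7/V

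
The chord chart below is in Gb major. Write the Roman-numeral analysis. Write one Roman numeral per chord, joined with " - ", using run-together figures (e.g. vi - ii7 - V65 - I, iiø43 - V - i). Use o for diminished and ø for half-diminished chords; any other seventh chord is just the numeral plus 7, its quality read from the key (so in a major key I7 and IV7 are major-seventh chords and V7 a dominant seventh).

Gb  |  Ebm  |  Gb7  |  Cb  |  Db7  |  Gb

Gb: major triad on Gb = scale degree 1 → I.
Ebm: minor triad on Eb = scale degree 6 → vi.
Gb7 is the secondary dominant of IV (dominant seventh chord on Gb): V7/IV.
Cb has root Cb, degree 4 in Gb major, so IV.
Db7: dominant seventh chord on Db = scale degree 5 → V7.
Gb has root Gb, degree 1 in Gb major, so I.

I - vi - V7/IV - IV - V7 - I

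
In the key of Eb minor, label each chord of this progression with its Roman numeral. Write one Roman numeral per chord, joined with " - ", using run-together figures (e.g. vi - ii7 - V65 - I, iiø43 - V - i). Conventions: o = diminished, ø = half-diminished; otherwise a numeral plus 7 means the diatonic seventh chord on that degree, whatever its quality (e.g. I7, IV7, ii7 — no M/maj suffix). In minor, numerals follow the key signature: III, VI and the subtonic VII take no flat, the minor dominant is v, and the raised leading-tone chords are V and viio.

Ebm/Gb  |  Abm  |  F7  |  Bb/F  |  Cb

Ebm/Gb: minor triad on Eb = scale degree 1 → i6.
Abm has root Ab, degree 4 in Eb minor, so iv.
F7 is the secondary dominant of V (dominant seventh chord on F): V7/V.
Bb/F: major triad on Bb = scale degree 5 → V64.
Cb has root Cb, degree 6 in Eb minor, so VI.

i6 - iv - V7/V - V64 - VI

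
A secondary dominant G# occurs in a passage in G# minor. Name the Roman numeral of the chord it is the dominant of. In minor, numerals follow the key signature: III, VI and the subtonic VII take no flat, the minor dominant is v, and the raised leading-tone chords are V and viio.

The chord is a major triad on G#.
A dominant resolves down a perfect fifth: G# → C#. In G# minor, C# is scale degree 4, i.e. iv.

iv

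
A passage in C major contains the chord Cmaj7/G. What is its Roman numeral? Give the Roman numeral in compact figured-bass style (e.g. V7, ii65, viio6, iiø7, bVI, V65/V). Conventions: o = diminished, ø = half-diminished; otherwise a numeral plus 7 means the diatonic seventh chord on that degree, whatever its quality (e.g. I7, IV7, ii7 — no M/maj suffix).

I43

The pitches C-E-G-B form a major seventh chord rooted on C.
C is scale degree 1 in C major, and a major seventh chord on that degree is written I7.
With G in the bass the chord is in second inversion, so the figured bass is 43.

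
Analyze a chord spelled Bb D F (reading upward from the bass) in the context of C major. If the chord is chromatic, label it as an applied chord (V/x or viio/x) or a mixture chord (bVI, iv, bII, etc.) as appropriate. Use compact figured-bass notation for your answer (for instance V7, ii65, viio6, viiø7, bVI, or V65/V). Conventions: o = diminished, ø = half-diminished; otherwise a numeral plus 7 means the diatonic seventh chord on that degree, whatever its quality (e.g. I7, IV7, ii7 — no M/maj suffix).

The pitches Bb-D-F form a major triad rooted on Bb.
Bb is the lowered seventh degree of C major (diatonic 7 would be B). This is a major triad on the lowered seventh degree (the subtonic), borrowed from the parallel minor.

bVII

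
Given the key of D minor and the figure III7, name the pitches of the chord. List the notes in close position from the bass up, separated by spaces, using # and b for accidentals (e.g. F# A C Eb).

In D minor, scale degree 3 is F, and the diatonic chord built there is a major seventh chord.
That chord is spelled F-A-C-E.

F A C E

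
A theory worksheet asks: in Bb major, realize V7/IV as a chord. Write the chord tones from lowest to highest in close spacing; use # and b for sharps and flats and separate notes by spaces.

Bb D F Ab

V7/IV is a secondary dominant — the dominant seventh of IV. IV in Bb major is Eb, so the applied chord's root is Bb, a perfect fifth above.
Building a dominant seventh chord on Bb gives Bb-D-F-Ab.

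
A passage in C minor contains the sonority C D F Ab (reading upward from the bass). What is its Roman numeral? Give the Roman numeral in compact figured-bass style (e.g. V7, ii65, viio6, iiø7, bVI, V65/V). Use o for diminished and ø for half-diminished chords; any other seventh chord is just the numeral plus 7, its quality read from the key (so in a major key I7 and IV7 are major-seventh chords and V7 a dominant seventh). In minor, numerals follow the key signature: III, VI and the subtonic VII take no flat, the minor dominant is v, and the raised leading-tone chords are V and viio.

The pitches D-F-Ab-C form a half-diminished seventh chord rooted on D.
D is scale degree 2 in C minor, and a half-diminished seventh chord on that degree is written iiø7.
With C in the bass the chord is in third inversion, so the figured bass is 42.

iiø42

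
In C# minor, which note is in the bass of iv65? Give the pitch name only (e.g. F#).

A

iv in C# minor has root F#; the chord is F#-A-C#-E.
The figure 65 means first inversion — the third is in the bass.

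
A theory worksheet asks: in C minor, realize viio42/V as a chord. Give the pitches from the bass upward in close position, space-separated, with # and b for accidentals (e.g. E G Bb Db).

Eb F# A C

The slash marks an applied leading-tone chord: viio of V. In C minor, V is G, so the leading tone to it is F#, a half step below.
Building a fully diminished seventh chord on F# gives F#-A-C-Eb.
The figured bass 42 indicates third inversion, placing the seventh (Eb) in the bass: Eb-F#-A-C.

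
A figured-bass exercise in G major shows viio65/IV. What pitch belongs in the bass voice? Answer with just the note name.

D

The applied chord viio65/IV is rooted on B: B-D-F-Ab.
The figure 65 means first inversion — the third is in the bass.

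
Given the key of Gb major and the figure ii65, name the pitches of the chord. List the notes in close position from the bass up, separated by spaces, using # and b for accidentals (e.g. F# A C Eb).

The numeral's case and figure indicate a minor seventh chord. In Gb major its root, the supertonic, is Ab.
Stacking thirds from Ab gives Ab-Cb-Eb-Gb.
With the 65 figure the chord is in first inversion; from the bass Cb upward in close position it reads Cb-Eb-Gb-Ab.

Cb Eb Gb Ab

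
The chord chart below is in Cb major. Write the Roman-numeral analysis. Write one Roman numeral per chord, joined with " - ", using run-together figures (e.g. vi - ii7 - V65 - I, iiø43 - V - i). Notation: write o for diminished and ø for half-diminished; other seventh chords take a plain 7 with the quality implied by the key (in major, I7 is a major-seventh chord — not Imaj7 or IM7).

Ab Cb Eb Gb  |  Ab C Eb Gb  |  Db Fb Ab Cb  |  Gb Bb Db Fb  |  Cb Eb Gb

Ab-Cb-Eb-Gb has root Ab, degree 6 in Cb major, so vi7.
Ab-C-Eb-Gb: chromatic; Ab is V of ii, so V7/ii.
Db-Fb-Ab-Cb has root Db, degree 2 in Cb major, so ii7.
Gb-Bb-Db-Fb: dominant seventh chord on Gb = scale degree 5 → V7.
Cb-Eb-Gb: root Cb is the tonic; major triad there is I.

vi7 - V7/ii - ii7 - V7 - I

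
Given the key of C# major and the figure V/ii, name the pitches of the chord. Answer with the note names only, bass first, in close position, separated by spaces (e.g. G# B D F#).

The slash means an applied dominant: we want the dominant of ii. In C# major, ii is D# minor, and its dominant is built on A#.
Building a major triad on A# gives A#-C##-E#.

A# C## E#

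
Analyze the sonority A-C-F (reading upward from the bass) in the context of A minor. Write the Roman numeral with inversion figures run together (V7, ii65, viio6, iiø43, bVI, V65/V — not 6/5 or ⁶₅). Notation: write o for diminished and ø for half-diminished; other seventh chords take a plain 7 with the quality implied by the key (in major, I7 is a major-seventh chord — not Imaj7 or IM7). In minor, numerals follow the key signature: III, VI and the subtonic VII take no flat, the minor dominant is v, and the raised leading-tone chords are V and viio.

Stacked in thirds the chord is F-A-C: a major triad on F.
In A minor, F is the submediant; the diatonic major triad there is VI.
With A in the bass the chord is in first inversion, so the figured bass is 6.

VI6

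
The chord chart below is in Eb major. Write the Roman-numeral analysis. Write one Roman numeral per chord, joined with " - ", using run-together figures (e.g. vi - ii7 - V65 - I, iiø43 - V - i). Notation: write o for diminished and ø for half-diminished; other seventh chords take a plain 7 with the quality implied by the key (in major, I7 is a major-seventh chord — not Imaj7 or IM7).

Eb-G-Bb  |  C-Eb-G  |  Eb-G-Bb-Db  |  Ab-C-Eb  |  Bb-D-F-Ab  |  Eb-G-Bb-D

Eb-G-Bb has root Eb, degree 1 in Eb major, so I.
C-Eb-G has root C, degree 6 in Eb major, so vi.
Eb-G-Bb-Db: chromatic; Eb is V of IV, so V7/IV.
Ab-C-Eb has root Ab, degree 4 in Eb major, so IV.
Bb-D-F-Ab has root Bb, degree 5 in Eb major, so V7.
Eb-G-Bb-D: major seventh chord on Eb = scale degree 1 → I7.

I - vi - V7/IV - IV - V7 - I7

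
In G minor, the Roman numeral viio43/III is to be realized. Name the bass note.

The applied chord viio43/III is rooted on A: A-C-Eb-Gb.
The figure 43 means second inversion — the fifth is in the bass.

Eb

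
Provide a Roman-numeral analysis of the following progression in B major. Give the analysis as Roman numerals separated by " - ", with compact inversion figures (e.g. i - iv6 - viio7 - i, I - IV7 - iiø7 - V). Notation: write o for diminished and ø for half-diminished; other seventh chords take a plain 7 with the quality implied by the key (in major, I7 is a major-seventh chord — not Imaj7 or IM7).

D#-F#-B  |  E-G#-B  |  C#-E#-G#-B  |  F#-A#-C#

D#-F#-B: major triad on B = scale degree 1 → I6.
E-G#-B: root E is the subdominant; major triad there is IV.
C#-E#-G#-B is the secondary dominant of V (dominant seventh chord on C#): V7/V.
F#-A#-C#: major triad on F# = scale degree 5 → V.

I6 - IV - V7/V - V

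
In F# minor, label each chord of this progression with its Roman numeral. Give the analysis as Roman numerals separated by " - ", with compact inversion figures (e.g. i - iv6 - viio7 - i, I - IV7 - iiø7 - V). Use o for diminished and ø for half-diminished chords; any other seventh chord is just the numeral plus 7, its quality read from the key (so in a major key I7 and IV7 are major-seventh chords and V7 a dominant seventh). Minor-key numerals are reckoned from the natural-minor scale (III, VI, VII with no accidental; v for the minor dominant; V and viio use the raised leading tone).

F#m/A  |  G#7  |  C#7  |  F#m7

i6 - V7/V - V7 - i7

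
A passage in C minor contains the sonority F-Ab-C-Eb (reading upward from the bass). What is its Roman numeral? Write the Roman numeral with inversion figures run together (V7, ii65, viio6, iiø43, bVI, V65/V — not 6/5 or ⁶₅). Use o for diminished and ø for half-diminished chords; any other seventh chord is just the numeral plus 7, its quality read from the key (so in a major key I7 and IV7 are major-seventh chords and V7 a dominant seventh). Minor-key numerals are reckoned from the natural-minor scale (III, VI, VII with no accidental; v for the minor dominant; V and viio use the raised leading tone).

iv7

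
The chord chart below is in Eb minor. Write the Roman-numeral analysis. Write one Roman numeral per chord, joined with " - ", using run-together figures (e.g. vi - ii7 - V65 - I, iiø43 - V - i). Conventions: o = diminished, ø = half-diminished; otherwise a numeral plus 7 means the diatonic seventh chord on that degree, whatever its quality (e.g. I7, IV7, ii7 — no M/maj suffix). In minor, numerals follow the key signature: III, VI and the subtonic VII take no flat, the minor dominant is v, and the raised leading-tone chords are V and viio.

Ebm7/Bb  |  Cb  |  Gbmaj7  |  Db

i43 - VI - III7 - VII

Ebm7/Bb has root Eb, degree 1 in Eb minor, so i43.
Cb: root Cb is the submediant; major triad there is VI.
Gbmaj7: major seventh chord on Gb = scale degree 3 → III7.
Db: major triad on Db = scale degree 7 → VII.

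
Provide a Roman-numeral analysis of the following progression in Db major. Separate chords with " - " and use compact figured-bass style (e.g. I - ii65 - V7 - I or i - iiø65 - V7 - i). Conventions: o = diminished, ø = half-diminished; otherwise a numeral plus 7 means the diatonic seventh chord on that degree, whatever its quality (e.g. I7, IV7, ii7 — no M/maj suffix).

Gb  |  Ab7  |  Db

IV - V7 - I

Gb: major triad on Gb = scale degree 4 → IV.
Ab7: dominant seventh chord on Ab = scale degree 5 → V7.
Db: root Db is the tonic; major triad there is I.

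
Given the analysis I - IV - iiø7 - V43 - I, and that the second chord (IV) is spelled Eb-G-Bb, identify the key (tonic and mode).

Bb major

The anchor chord is a major triad on Eb, labeled IV.
IV on Eb implies Eb is the subdominant; that puts the tonic at Bb, and the uppercase numeral fits major mode.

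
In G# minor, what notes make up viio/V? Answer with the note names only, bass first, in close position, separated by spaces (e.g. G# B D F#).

The slash marks an applied leading-tone chord: viio of V. In G# minor, V is D#, so the leading tone to it is C##, a half step below.
Building a diminished triad on C## gives C##-E#-G#.

C## E# G#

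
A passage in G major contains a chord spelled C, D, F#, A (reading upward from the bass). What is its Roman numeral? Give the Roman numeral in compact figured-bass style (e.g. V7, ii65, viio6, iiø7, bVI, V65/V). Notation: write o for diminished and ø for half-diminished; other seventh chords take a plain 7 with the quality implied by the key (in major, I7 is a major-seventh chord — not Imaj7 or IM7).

V42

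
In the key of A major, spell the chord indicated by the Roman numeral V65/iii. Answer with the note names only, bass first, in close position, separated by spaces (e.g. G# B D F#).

The slash means an applied dominant: we want the dominant of iii. In A major, iii is C# minor, and its dominant is built on G#.
Building a dominant seventh chord on G# gives G#-B#-D#-F#.
With the 65 figure the chord is in first inversion; from the bass B# upward in close position it reads B#-D#-F#-G#.

B# D# F# G#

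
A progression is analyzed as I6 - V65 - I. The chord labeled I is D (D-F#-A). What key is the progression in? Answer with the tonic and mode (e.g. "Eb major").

I is given as D-F#-A — a major triad with root D.
If D is scale degree 1 and the mode makes that degree carry a major triad, the tonic is D and the mode is major.

D major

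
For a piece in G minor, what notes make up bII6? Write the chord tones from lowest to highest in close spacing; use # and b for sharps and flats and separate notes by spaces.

bII6 is the Neapolitan sixth — a major triad on the lowered second degree, here in its customary first inversion. In G minor that root is Ab.
So the chord is Ab-C-Eb.
The figured bass 6 indicates first inversion, placing the third (C) in the bass: C-Eb-Ab.

C Eb Ab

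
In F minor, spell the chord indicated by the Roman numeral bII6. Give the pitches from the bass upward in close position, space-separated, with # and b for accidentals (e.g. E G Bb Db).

bII6 is the Neapolitan sixth — a major triad on the lowered second degree, here in its customary first inversion. In F minor that root is Gb.
So the chord is Gb-Bb-Db, a major triad.
The figured bass 6 indicates first inversion, placing the third (Bb) in the bass: Bb-Db-Gb.

Bb Db Gb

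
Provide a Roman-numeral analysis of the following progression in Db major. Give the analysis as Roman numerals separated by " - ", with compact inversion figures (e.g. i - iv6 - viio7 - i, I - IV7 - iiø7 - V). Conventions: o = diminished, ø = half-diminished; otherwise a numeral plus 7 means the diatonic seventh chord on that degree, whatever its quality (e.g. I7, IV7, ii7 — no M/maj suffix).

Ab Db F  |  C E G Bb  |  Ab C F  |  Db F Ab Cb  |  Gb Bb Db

I64 - V7/iii - iii6 - V7/IV - IV

Ab-Db-F: root Db is the tonic; major triad there is I64.
C-E-G-Bb is the secondary dominant of iii (dominant seventh chord on C): V7/iii.
Ab-C-F: root F is the mediant; minor triad there is iii6.
Db-F-Ab-Cb: a dominant seventh chord on Db, the applied dominant of IV → V7/IV.
Gb-Bb-Db: major triad on Gb = scale degree 4 → IV.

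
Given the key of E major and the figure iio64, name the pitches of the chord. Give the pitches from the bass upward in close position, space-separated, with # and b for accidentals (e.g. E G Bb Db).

C F# A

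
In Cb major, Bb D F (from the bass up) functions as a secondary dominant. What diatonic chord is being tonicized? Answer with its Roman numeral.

The chord is a major triad on Bb.
A dominant resolves down a perfect fifth: Bb → Eb. In Cb major, Eb is scale degree 3, i.e. iii.

iii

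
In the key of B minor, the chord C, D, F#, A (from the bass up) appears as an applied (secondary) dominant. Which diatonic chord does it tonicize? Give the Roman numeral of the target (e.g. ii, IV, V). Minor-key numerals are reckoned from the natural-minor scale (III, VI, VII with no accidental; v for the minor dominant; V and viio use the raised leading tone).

VI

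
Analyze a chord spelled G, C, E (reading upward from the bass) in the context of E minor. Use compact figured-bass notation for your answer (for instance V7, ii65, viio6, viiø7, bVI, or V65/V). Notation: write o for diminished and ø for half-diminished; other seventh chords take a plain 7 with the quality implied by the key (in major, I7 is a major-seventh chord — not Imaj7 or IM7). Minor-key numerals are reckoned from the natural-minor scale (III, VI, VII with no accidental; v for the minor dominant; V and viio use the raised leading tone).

VI64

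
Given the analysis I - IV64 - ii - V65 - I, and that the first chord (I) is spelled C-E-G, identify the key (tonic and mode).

C major

The chord C is a major triad rooted on C; its label is I.
If C is scale degree 1 and the mode makes that degree carry a major triad, the tonic is C and the mode is major.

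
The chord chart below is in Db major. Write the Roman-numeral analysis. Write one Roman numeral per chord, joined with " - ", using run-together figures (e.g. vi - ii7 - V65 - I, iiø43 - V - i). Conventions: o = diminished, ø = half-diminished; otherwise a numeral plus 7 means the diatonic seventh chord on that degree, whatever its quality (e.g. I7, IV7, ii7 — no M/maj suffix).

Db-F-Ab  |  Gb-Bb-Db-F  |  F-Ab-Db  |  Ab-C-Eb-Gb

Db-F-Ab: root Db is the tonic; major triad there is I.
Gb-Bb-Db-F: major seventh chord on Gb = scale degree 4 → IV7.
F-Ab-Db: root Db is the tonic; major triad there is I6.
Ab-C-Eb-Gb: dominant seventh chord on Ab = scale degree 5 → V7.

I - IV7 - I6 - V7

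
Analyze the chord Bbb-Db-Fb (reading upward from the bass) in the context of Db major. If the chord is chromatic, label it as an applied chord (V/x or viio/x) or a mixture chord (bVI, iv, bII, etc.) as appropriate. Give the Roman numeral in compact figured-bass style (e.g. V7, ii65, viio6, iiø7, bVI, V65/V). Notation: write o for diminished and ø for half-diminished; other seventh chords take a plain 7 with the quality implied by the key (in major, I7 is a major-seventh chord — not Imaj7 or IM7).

bVI

Stacked in thirds the chord is Bbb-Db-Fb: a major triad on Bbb.
Bbb is the lowered sixth degree of Db major (diatonic 6 would be Bb). This is a major triad on the lowered sixth degree, borrowed from the parallel minor.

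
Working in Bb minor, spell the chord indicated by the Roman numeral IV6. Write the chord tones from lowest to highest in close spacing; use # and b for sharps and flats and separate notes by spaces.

Scale degree 4 in Bb minor is Eb; here the chord built on it is altered to a major triad. IV6 is the major subdominant, borrowed from the parallel major.
So the chord is Eb-G-Bb.
With the 6 figure the chord is in first inversion; from the bass G upward in close position it reads G-Bb-Eb.

G Bb Eb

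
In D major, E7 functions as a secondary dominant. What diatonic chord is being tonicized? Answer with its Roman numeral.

V

The chord is a dominant seventh chord on E.
A dominant resolves down a perfect fifth: E → A. In D major, A is scale degree 5, i.e. V.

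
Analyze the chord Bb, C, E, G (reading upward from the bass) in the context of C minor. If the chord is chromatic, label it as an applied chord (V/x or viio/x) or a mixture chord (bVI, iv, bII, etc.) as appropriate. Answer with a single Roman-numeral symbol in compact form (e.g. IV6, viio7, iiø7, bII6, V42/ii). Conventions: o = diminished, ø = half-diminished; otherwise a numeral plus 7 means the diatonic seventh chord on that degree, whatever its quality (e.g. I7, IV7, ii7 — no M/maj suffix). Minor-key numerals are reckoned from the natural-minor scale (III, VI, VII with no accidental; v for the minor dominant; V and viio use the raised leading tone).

Stacked in thirds the chord is C-E-G-Bb: a dominant seventh chord on C.
C is not a diatonic chord root with this quality in C minor, but it lies a perfect fifth above F (iv), so the chord functions as an applied dominant of iv.
With Bb in the bass the chord is in third inversion, so the figured bass is 42.

V42/iv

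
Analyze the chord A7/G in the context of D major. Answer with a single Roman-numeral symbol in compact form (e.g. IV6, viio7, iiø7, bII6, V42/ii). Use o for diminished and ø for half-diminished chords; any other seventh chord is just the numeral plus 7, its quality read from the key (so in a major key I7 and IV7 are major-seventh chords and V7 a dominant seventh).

The pitches A-C#-E-G form a dominant seventh chord rooted on A.
A is scale degree 5 in D major, and a dominant seventh chord on that degree is written V7.
With G in the bass the chord is in third inversion, so the figured bass is 42.

V42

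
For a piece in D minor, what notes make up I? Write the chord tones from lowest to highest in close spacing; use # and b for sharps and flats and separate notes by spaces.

Scale degree 1 in D minor is D; here the chord built on it is altered to a major triad. I is the major tonic (Picardy third), borrowed from the parallel major.
So the chord is D-F#-A.

D F# A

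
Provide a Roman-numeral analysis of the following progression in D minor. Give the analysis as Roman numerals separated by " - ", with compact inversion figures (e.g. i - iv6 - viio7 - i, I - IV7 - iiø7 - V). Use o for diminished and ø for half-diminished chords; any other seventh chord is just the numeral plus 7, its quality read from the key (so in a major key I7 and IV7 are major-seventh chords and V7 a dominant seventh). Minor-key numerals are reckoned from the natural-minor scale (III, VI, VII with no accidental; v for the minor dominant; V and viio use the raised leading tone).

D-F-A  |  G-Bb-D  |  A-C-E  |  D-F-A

i - iv - v - i

D-F-A: minor triad on D = scale degree 1 → i.
G-Bb-D has root G, degree 4 in D minor, so iv.
A-C-E has root A, degree 5 in D minor, so v.
D-F-A: minor triad on D = scale degree 1 → i.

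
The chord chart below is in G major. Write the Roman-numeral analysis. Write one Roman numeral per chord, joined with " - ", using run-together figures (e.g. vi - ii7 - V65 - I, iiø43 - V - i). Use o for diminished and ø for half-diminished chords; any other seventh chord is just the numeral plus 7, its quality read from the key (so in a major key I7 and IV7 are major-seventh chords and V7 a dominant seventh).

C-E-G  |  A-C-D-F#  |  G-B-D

C-E-G: root C is the subdominant; major triad there is IV.
A-C-D-F#: root D is the dominant; dominant seventh chord there is V43.
G-B-D: major triad on G = scale degree 1 → I.

IV - V43 - I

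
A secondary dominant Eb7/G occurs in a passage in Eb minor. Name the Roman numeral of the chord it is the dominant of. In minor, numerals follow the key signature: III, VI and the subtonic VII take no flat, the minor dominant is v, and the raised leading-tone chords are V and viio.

iv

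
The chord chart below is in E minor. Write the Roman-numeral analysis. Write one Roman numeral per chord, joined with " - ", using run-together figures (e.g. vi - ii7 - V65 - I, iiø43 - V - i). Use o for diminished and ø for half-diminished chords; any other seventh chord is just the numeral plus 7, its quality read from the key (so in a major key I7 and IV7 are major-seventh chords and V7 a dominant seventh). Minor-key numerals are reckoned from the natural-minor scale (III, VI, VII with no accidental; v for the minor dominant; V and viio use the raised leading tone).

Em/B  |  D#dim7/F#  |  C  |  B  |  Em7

i64 - viio65 - VI - V - i7

Em/B has root E, degree 1 in E minor, so i64.
D#dim7/F#: fully diminished seventh chord on D# = scale degree 7 → viio65.
C has root C, degree 6 in E minor, so VI.
B: root B is the dominant; major triad there is V.
Em7: root E is the tonic; minor seventh chord there is i7.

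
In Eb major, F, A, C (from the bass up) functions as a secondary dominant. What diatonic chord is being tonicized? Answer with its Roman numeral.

The chord is a major triad on F.
A dominant resolves down a perfect fifth: F → Bb. In Eb major, Bb is scale degree 5, i.e. V.

V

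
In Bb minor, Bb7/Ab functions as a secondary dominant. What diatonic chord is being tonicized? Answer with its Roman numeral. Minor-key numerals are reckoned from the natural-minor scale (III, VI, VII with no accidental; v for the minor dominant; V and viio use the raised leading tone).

iv

The chord is a dominant seventh chord on Bb.
A dominant resolves down a perfect fifth: Bb → Eb. In Bb minor, Eb is scale degree 4, i.e. iv.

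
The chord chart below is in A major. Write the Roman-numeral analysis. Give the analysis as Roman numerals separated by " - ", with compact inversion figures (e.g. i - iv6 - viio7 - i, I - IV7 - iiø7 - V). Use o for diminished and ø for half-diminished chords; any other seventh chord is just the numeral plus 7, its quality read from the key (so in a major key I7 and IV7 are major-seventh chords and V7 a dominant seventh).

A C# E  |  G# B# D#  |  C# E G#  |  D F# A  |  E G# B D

A-C#-E: root A is the tonic; major triad there is I.
G#-B#-D#: chromatic; G# is V of iii, so V/iii.
C#-E-G#: minor triad on C# = scale degree 3 → iii.
D-F#-A: root D is the subdominant; major triad there is IV.
E-G#-B-D: root E is the dominant; dominant seventh chord there is V7.

I - V/iii - iii - IV - V7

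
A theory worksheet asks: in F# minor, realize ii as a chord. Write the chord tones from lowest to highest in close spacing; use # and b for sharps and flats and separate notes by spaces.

ii is the minor supertonic, borrowed from the parallel major (the Dorian ii). In F# minor that root is G#.
So the chord is G#-B-D#, a minor triad.

G# B D#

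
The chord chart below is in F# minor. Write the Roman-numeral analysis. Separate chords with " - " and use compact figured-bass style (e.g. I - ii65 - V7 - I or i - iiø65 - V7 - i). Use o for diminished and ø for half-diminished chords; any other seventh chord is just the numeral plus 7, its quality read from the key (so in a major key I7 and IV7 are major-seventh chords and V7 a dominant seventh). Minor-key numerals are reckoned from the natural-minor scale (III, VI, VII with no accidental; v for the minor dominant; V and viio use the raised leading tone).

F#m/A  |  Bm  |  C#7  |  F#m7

F#m/A has root F#, degree 1 in F# minor, so i6.
Bm: minor triad on B = scale degree 4 → iv.
C#7: dominant seventh chord on C# = scale degree 5 → V7.
F#m7: minor seventh chord on F# = scale degree 1 → i7.

i6 - iv - V7 - i7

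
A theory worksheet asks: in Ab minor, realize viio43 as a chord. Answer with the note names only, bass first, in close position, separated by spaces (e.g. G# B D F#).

In Ab minor, the leading-tone chord is built on the raised seventh degree, G.
That chord is spelled G-Bb-Db-Fb.
With the 43 figure the chord is in second inversion; from the bass Db upward in close position it reads Db-Fb-G-Bb.

Db Fb G Bb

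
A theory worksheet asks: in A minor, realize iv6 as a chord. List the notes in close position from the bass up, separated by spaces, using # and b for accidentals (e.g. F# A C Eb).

F A D

The numeral's case and figure indicate a minor triad. In A minor its root, the subdominant, is D.
Stacking thirds from D gives D-F-A.
With the 6 figure the chord is in first inversion; from the bass F upward in close position it reads F-A-D.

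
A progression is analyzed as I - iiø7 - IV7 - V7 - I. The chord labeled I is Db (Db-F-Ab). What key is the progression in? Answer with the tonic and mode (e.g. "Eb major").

The anchor chord is a major triad on Db, labeled I.
If Db is scale degree 1 and the mode makes that degree carry a major triad, the tonic is Db and the mode is major.

Db major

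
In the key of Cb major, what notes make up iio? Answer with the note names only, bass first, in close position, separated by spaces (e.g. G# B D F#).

Db Fb Abb

Scale degree 2 in Cb major is Db; here the chord built on it is altered to a diminished triad. iio is the diminished supertonic triad, borrowed from the parallel minor.
So the chord is Db-Fb-Abb, a diminished triad.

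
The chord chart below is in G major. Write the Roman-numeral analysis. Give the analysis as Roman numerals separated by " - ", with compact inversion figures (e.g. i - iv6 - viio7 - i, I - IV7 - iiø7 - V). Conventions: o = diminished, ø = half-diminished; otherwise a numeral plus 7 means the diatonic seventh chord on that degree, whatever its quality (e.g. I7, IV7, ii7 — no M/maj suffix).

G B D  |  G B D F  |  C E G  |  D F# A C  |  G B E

I - V7/IV - IV - V7 - vi6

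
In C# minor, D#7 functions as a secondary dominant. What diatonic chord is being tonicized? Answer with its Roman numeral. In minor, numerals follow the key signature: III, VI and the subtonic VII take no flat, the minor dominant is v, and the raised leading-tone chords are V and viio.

V

The chord is a dominant seventh chord on D#.
A dominant resolves down a perfect fifth: D# → G#. In C# minor, G# is scale degree 5, i.e. V.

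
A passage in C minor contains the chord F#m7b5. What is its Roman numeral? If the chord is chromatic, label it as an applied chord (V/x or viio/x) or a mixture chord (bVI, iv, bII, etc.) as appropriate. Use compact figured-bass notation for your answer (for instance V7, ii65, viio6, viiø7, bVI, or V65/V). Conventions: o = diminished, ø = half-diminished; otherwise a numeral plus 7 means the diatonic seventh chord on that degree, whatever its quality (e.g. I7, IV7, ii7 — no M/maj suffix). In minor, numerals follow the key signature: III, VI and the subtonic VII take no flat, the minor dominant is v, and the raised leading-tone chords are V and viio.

The pitches F#-A-C-E form a half-diminished seventh chord rooted on F#.
F# sits a half step below G (V in C minor); a diminished chord there is the applied leading-tone chord of V.

viiø7/V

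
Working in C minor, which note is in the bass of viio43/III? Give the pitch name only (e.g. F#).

The applied chord viio43/III is rooted on D: D-F-Ab-Cb.
The figure 43 means second inversion — the fifth is in the bass.

Ab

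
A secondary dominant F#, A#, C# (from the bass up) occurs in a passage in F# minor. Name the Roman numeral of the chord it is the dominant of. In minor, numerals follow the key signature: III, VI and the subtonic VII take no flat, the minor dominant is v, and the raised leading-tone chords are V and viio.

The chord is a major triad on F#.
A dominant resolves down a perfect fifth: F# → B. In F# minor, B is scale degree 4, i.e. iv.

iv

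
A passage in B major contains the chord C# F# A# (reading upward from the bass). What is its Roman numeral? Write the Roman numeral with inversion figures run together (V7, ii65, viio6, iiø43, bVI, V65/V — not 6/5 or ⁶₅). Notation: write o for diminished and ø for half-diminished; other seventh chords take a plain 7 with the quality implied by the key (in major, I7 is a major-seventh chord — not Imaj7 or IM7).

V64

Stacked in thirds the chord is F#-A#-C#: a major triad on F#.
F# is scale degree 5 in B major, and a major triad on that degree is written V.
With C# in the bass the chord is in second inversion, so the figured bass is 64.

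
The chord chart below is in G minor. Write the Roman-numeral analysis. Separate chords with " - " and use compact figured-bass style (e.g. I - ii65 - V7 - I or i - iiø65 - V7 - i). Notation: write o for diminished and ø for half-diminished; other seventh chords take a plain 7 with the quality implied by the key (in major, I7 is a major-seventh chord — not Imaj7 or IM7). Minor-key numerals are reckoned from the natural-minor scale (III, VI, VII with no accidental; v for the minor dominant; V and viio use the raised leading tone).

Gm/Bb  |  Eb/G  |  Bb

i6 - VI6 - III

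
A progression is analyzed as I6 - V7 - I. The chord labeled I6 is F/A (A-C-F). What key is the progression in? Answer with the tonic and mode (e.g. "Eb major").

F major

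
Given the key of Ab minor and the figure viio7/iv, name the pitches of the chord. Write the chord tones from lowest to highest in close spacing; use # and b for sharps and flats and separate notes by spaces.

The slash marks an applied leading-tone chord: viio of iv. In Ab minor, iv is Db, so the leading tone to it is C, a half step below.
Building a fully diminished seventh chord on C gives C-Eb-Gb-Bbb.

C Eb Gb Bbb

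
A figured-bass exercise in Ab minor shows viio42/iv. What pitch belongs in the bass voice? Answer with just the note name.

The applied chord viio42/iv is rooted on C: C-Eb-Gb-Bbb.
The figure 42 means third inversion — the seventh is in the bass.

Bbb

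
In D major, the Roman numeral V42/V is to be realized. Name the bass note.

D

The applied chord V42/V is rooted on E: E-G#-B-D.
The figure 42 means third inversion — the seventh is in the bass.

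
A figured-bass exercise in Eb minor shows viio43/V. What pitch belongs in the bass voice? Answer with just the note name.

The applied chord viio43/V is rooted on A: A-C-Eb-Gb.
The figure 43 means second inversion — the fifth is in the bass.

Eb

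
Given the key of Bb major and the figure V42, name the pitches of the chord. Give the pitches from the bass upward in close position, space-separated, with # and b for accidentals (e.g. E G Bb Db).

In Bb major, scale degree 5 is F, and the diatonic chord built there is a dominant seventh chord.
Stacking thirds from F gives F-A-C-Eb.
With the 42 figure the chord is in third inversion; from the bass Eb upward in close position it reads Eb-F-A-C.

Eb F A C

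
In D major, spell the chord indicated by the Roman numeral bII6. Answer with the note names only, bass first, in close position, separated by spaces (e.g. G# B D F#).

G Bb Eb

Scale degree 2 in D major is E; lowering it a half step gives Eb. bII6 is the Neapolitan sixth — a major triad on the lowered second degree, here in its customary first inversion.
So the chord is Eb-G-Bb, a major triad.
The figured bass 6 indicates first inversion, placing the third (G) in the bass: G-Bb-Eb.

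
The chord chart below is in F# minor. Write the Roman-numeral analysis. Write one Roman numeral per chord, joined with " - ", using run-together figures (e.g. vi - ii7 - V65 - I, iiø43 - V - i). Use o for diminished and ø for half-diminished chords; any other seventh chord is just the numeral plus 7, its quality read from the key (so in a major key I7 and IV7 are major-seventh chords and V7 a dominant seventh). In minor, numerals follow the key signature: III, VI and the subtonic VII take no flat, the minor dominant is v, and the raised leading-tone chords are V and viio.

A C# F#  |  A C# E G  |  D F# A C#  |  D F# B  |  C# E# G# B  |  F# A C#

i6 - V7/VI - VI7 - iv6 - V7 - i

A-C#-F# has root F#, degree 1 in F# minor, so i6.
A-C#-E-G: a dominant seventh chord on A, the applied dominant of VI → V7/VI.
D-F#-A-C#: major seventh chord on D = scale degree 6 → VI7.
D-F#-B: root B is the subdominant; minor triad there is iv6.
C#-E#-G#-B: root C# is the dominant; dominant seventh chord there is V7.
F#-A-C#: minor triad on F# = scale degree 1 → i.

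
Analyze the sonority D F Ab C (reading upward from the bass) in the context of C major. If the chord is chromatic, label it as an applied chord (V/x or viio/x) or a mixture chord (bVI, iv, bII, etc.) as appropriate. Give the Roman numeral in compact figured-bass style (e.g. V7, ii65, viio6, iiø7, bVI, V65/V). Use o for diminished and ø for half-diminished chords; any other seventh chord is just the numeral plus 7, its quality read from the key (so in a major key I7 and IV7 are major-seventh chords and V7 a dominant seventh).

iiø7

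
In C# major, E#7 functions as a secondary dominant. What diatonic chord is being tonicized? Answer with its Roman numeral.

vi

The chord is a dominant seventh chord on E#.
A dominant resolves down a perfect fifth: E# → A#. In C# major, A# is scale degree 6, i.e. vi.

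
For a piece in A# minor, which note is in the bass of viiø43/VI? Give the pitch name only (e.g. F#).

The applied chord viiø43/VI is rooted on E#: E#-G#-B-D#.
The figure 43 means second inversion — the fifth is in the bass.

B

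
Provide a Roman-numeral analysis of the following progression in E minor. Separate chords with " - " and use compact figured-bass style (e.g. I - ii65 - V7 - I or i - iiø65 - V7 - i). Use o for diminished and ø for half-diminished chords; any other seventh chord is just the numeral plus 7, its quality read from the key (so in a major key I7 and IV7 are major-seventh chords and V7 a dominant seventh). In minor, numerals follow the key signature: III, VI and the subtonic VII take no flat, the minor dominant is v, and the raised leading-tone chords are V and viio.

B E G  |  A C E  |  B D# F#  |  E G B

B-E-G has root E, degree 1 in E minor, so i64.
A-C-E has root A, degree 4 in E minor, so iv.
B-D#-F# has root B, degree 5 in E minor, so V.
E-G-B: minor triad on E = scale degree 1 → i.

i64 - iv - V - i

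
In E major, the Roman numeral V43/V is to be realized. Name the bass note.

C#

The applied chord V43/V is rooted on F#: F#-A#-C#-E.
The figure 43 means second inversion — the fifth is in the bass.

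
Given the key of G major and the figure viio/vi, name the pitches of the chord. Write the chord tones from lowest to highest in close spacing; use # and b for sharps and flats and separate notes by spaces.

The slash marks an applied leading-tone chord: viio of vi. In G major, vi is E, so the leading tone to it is D#, a half step below.
Building a diminished triad on D# gives D#-F#-A.

D# F# A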